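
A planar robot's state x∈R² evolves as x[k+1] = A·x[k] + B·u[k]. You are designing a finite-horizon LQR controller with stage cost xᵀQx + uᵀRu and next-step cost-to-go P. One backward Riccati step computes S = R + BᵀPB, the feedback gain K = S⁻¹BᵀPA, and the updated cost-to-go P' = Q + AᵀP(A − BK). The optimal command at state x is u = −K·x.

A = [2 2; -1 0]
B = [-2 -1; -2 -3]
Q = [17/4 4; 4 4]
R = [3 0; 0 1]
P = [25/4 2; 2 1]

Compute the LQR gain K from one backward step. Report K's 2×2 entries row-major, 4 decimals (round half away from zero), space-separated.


-0.5430 -0.5249 -0.0271 -0.2262

BᵀP = [-16.5000 -6.0000; -12.2500 -5.0000]
S = R + BᵀPB = [3 0; 0 1] + [45.0000 34.5000; 34.5000 27.2500] = [48.0000 34.5000; 34.5000 28.2500]
BᵀPA = [-27.0000 -33.0000; -19.5000 -24.5000]
K = S⁻¹·BᵀPA = [-0.5430 -0.5249; -0.0271 -0.2262]
A−BK = [0.8869 0.7240; -2.1674 -1.7285]
AᵀP(A−BK) = [2.8100 2.4163; 2.4163 2.1357]
P' = Q + AᵀP(A−BK) = [7.0600 6.4163; 6.4163 6.1357]
tr(P') = 13.1957


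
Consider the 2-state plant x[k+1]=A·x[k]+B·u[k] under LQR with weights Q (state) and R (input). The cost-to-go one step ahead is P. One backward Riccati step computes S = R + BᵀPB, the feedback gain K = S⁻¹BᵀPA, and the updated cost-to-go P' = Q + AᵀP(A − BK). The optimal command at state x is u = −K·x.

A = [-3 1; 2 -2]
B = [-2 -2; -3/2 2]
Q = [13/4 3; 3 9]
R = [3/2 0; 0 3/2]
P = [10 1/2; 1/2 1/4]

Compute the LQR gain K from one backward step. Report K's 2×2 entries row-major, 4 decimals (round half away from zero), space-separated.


0.5175 0.0193 0.9337 -0.4869

BᵀP = [-20.7500 -1.3750; -19.0000 -0.5000]
S = R + BᵀPB = [3/2 0; 0 3/2] + [43.5625 38.7500; 38.7500 37.0000] = [45.0625 38.7500; 38.7500 38.5000]
BᵀPA = [59.5000 -18.0000; 56.0000 -18.0000]
K = S⁻¹·BᵀPA = [0.5175 0.0193; 0.9337 -0.4869]
A−BK = [-0.0976 0.0647; 0.9088 -0.9972]
AᵀP(A−BK) = [1.9225 -0.8787; -0.8787 0.5822]
P' = Q + AᵀP(A−BK) = [5.1725 2.1213; 2.1213 9.5822]
tr(P') = 14.7546


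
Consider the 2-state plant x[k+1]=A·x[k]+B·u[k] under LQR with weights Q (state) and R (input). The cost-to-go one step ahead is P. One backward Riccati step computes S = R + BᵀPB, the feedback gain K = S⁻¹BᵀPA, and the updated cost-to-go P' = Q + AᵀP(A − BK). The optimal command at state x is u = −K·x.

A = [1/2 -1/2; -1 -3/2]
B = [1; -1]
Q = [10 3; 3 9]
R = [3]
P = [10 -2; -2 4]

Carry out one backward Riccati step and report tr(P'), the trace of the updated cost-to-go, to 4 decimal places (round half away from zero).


BᵀP = [12.0000 -6.0000]
S = R + BᵀPB = [3] + [18.0000] = [21.0000]
BᵀPA = [12.0000 3.0000]
K = S⁻¹·BᵀPA = [0.5714 0.1429]
A−BK = [-0.0714 -0.6429; -0.4286 -1.3571]
AᵀP(A−BK) = [1.6429 2.2857; 2.2857 8.0714]
P' = Q + AᵀP(A−BK) = [11.6429 5.2857; 5.2857 17.0714]
tr(P') = 28.7143

28.7143


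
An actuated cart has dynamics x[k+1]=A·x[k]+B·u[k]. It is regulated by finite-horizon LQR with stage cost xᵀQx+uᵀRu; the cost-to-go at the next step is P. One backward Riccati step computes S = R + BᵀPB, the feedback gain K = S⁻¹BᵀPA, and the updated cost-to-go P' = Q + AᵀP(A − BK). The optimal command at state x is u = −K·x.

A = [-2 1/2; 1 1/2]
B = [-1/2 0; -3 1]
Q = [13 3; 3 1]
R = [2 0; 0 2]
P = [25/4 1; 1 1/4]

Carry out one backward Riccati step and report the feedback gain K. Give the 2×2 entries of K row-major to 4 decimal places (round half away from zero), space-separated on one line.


1.2352 -0.4115 -0.0915 0.0492

BᵀP = [-6.1250 -1.2500; 1.0000 0.2500]
S = R + BᵀPB = [2 0; 0 2] + [6.8125 -1.2500; -1.2500 0.2500] = [8.8125 -1.2500; -1.2500 2.2500]
BᵀPA = [11.0000 -3.6875; -1.7500 0.6250]
K = S⁻¹·BᵀPA = [1.2352 -0.4115; -0.0915 0.0492]
A−BK = [-1.3824 0.2943; 4.7973 -0.7836]
AᵀP(A−BK) = [7.5021 -2.0128; -2.0128 0.5770]
P' = Q + AᵀP(A−BK) = [20.5021 0.9872; 0.9872 1.5770]
tr(P') = 22.0791


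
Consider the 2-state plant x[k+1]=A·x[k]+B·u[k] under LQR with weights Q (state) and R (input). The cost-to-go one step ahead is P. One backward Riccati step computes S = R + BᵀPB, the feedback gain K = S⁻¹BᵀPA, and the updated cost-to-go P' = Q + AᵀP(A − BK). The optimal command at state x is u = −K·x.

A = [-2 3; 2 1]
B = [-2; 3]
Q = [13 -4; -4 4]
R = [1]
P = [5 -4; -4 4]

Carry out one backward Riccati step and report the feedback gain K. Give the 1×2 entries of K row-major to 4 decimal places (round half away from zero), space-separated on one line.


0.8000 -0.4381

BᵀP = [-22.0000 20.0000]
S = R + BᵀPB = [1] + [104.0000] = [105.0000]
BᵀPA = [84.0000 -46.0000]
K = S⁻¹·BᵀPA = [0.8000 -0.4381]
A−BK = [-0.4000 2.1238; -0.4000 2.3143]
AᵀP(A−BK) = [0.8000 -1.2000; -1.2000 4.8476]
P' = Q + AᵀP(A−BK) = [13.8000 -5.2000; -5.2000 8.8476]
tr(P') = 22.6476


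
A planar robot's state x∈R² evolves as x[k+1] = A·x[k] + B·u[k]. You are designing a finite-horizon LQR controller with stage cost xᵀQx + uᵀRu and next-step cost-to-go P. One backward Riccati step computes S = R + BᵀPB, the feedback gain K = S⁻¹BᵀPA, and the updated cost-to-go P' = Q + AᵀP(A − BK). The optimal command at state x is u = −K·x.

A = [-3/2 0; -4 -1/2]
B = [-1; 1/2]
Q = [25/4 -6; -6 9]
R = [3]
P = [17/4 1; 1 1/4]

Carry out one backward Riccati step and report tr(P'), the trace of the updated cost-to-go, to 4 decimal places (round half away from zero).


27.6541

BᵀP = [-3.7500 -0.8750]
S = R + BᵀPB = [3] + [3.3125] = [6.3125]
BᵀPA = [9.1250 0.4375]
K = S⁻¹·BᵀPA = [1.4455 0.0693]
A−BK = [-0.0545 0.0693; -4.7228 -0.5347]
AᵀP(A−BK) = [12.3719 0.6176; 0.6176 0.0322]
P' = Q + AᵀP(A−BK) = [18.6219 -5.3824; -5.3824 9.0322]
tr(P') = 27.6541


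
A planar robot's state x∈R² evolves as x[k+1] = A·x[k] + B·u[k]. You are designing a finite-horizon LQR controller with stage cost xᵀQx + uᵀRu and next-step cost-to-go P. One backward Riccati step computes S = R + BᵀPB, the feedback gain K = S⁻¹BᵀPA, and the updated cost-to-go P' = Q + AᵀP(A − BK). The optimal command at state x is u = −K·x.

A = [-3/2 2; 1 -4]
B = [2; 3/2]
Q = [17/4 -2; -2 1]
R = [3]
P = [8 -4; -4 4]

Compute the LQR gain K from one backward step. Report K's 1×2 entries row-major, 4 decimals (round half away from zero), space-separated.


BᵀP = [10.0000 -2.0000]
S = R + BᵀPB = [3] + [17.0000] = [20.0000]
BᵀPA = [-17.0000 28.0000]
K = S⁻¹·BᵀPA = [-0.8500 1.4000]
A−BK = [0.2000 -0.8000; 2.2750 -6.1000]
AᵀP(A−BK) = [19.5500 -48.2000; -48.2000 120.8000]
P' = Q + AᵀP(A−BK) = [23.8000 -50.2000; -50.2000 121.8000]
tr(P') = 145.6000

-0.8500 1.4000


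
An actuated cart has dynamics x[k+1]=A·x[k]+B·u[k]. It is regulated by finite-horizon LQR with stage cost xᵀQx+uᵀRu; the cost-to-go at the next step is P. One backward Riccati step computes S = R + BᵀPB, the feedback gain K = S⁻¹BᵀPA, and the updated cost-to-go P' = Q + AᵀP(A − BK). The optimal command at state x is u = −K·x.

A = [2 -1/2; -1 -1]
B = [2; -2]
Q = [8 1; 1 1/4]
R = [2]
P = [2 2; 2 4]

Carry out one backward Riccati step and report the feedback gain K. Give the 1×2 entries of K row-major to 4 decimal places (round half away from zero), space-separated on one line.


0.4000 0.4000

BᵀP = [0.0000 -4.0000]
S = R + BᵀPB = [2] + [8.0000] = [10.0000]
BᵀPA = [4.0000 4.0000]
K = S⁻¹·BᵀPA = [0.4000 0.4000]
A−BK = [1.2000 -1.3000; -0.2000 -0.2000]
AᵀP(A−BK) = [2.4000 -2.6000; -2.6000 4.9000]
P' = Q + AᵀP(A−BK) = [10.4000 -1.6000; -1.6000 5.1500]
tr(P') = 15.5500


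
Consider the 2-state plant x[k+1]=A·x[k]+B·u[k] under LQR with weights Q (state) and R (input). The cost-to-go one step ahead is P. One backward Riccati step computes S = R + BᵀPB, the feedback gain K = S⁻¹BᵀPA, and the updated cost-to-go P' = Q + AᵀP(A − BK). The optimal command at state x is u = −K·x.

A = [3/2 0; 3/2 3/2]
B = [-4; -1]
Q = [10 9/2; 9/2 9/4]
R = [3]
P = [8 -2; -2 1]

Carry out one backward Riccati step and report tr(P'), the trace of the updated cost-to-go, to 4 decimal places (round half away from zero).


14.5388

BᵀP = [-30.0000 7.0000]
S = R + BᵀPB = [3] + [113.0000] = [116.0000]
BᵀPA = [-34.5000 10.5000]
K = S⁻¹·BᵀPA = [-0.2974 0.0905]
A−BK = [0.3103 0.3621; 1.2026 1.5905]
AᵀP(A−BK) = [0.9892 0.8728; 0.8728 1.2996]
P' = Q + AᵀP(A−BK) = [10.9892 5.3728; 5.3728 3.5496]
tr(P') = 14.5388


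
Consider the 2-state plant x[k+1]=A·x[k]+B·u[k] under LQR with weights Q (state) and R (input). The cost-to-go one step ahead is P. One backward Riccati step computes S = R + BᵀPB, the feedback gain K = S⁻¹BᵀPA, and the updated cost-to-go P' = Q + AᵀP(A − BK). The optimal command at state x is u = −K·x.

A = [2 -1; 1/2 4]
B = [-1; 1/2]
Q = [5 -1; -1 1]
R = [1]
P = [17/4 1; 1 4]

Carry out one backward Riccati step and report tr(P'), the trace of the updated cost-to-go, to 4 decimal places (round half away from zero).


65.4762

BᵀP = [-3.7500 1.0000]
S = R + BᵀPB = [1] + [4.2500] = [5.2500]
BᵀPA = [-7.0000 7.7500]
K = S⁻¹·BᵀPA = [-1.3333 1.4762]
A−BK = [0.6667 0.4762; 1.1667 3.2619]
AᵀP(A−BK) = [10.6667 17.3333; 17.3333 48.8095]
P' = Q + AᵀP(A−BK) = [15.6667 16.3333; 16.3333 49.8095]
tr(P') = 65.4762


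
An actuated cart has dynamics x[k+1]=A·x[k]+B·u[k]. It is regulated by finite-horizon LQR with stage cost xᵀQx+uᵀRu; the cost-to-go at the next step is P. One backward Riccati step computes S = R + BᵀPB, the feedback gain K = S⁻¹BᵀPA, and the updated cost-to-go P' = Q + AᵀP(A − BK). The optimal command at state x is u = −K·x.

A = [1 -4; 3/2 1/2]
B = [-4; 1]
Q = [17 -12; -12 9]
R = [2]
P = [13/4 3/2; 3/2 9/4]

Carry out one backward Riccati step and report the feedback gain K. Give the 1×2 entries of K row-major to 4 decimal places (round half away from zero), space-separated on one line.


-0.3870 0.9972

BᵀP = [-11.5000 -3.7500]
S = R + BᵀPB = [2] + [42.2500] = [44.2500]
BᵀPA = [-17.1250 44.1250]
K = S⁻¹·BᵀPA = [-0.3870 0.9972]
A−BK = [-0.5480 -0.0113; 1.8870 -0.4972]
AᵀP(A−BK) = [6.1850 -2.4859; -2.4859 2.5621]
P' = Q + AᵀP(A−BK) = [23.1850 -14.4859; -14.4859 11.5621]
tr(P') = 34.7472


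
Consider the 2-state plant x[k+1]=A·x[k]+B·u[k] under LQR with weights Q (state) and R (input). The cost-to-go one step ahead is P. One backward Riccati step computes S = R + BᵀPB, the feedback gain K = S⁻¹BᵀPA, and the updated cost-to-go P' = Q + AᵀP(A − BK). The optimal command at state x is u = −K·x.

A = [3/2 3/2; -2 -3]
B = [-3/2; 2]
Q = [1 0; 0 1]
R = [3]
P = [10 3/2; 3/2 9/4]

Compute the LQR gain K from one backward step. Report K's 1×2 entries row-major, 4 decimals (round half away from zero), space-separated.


-0.8824 -0.9706

BᵀP = [-12.0000 2.2500]
S = R + BᵀPB = [3] + [22.5000] = [25.5000]
BᵀPA = [-22.5000 -24.7500]
K = S⁻¹·BᵀPA = [-0.8824 -0.9706]
A−BK = [0.1765 0.0441; -0.2353 -1.0588]
AᵀP(A−BK) = [2.6471 2.9118; 2.9118 5.2279]
P' = Q + AᵀP(A−BK) = [3.6471 2.9118; 2.9118 6.2279]
tr(P') = 9.8750


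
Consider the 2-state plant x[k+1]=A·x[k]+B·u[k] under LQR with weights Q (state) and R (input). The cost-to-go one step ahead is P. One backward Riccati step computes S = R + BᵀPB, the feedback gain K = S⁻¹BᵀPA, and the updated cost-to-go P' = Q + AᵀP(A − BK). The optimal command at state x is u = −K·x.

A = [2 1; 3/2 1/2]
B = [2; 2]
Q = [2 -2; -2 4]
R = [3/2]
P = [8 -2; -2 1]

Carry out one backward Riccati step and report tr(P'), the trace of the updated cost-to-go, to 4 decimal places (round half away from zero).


BᵀP = [12.0000 -2.0000]
S = R + BᵀPB = [3/2] + [20.0000] = [21.5000]
BᵀPA = [21.0000 11.0000]
K = S⁻¹·BᵀPA = [0.9767 0.5116]
A−BK = [0.0465 -0.0233; -0.4535 -0.5233]
AᵀP(A−BK) = [1.7384 1.0058; 1.0058 0.6221]
P' = Q + AᵀP(A−BK) = [3.7384 -0.9942; -0.9942 4.6221]
tr(P') = 8.3605

8.3605


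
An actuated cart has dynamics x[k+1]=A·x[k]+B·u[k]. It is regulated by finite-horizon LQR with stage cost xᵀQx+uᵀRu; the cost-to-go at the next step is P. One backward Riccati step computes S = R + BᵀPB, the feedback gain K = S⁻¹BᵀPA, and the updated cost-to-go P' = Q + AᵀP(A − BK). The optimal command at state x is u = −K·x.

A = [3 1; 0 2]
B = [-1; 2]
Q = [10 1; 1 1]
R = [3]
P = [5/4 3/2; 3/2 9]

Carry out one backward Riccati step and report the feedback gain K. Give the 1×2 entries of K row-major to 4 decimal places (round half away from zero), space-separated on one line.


BᵀP = [1.7500 16.5000]
S = R + BᵀPB = [3] + [31.2500] = [34.2500]
BᵀPA = [5.2500 34.7500]
K = S⁻¹·BᵀPA = [0.1533 1.0146]
A−BK = [3.1533 2.0146; -0.3066 -0.0292]
AᵀP(A−BK) = [10.4453 7.4234; 7.4234 7.9927]
P' = Q + AᵀP(A−BK) = [20.4453 8.4234; 8.4234 8.9927]
tr(P') = 29.4380

0.1533 1.0146


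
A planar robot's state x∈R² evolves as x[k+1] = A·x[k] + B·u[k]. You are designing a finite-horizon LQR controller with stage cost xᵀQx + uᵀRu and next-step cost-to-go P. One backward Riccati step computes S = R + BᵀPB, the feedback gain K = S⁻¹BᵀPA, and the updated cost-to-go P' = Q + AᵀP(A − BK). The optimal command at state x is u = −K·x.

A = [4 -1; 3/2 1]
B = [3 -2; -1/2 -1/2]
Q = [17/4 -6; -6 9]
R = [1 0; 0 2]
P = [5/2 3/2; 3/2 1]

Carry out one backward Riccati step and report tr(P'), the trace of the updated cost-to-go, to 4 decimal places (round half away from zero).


BᵀP = [6.7500 4.0000; -5.7500 -3.5000]
S = R + BᵀPB = [1 0; 0 2] + [18.2500 -15.5000; -15.5000 13.2500] = [19.2500 -15.5000; -15.5000 15.2500]
BᵀPA = [33.0000 -2.7500; -28.2500 2.2500]
K = S⁻¹·BᵀPA = [1.2263 -0.1325; -0.6061 0.0129]
A−BK = [-0.8910 -0.5768; 1.8101 0.9402]
AᵀP(A−BK) = [2.6612 -0.0141; -0.0141 0.1067]
P' = Q + AᵀP(A−BK) = [6.9112 -6.0141; -6.0141 9.1067]
tr(P') = 16.0179

16.0179


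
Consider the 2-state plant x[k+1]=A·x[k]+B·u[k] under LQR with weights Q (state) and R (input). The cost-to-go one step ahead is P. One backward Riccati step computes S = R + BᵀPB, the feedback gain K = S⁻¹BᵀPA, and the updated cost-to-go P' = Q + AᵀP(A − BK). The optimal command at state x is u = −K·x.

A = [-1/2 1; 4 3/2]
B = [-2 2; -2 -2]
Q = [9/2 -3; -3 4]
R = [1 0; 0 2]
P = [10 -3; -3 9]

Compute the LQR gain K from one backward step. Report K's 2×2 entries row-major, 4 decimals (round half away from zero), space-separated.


BᵀP = [-14.0000 -12.0000; 26.0000 -24.0000]
S = R + BᵀPB = [1 0; 0 2] + [52.0000 -4.0000; -4.0000 100.0000] = [53.0000 -4.0000; -4.0000 102.0000]
BᵀPA = [-41.0000 -32.0000; -109.0000 -10.0000]
K = S⁻¹·BᵀPA = [-0.8568 -0.6130; -1.1022 -0.1221]
A−BK = [-0.0091 0.0182; 0.0820 0.0299]
AᵀP(A−BK) = [3.2297 0.8110; 0.8110 0.4136]
P' = Q + AᵀP(A−BK) = [7.7297 -2.1890; -2.1890 4.4136]
tr(P') = 12.1433

-0.8568 -0.6130 -1.1022 -0.1221


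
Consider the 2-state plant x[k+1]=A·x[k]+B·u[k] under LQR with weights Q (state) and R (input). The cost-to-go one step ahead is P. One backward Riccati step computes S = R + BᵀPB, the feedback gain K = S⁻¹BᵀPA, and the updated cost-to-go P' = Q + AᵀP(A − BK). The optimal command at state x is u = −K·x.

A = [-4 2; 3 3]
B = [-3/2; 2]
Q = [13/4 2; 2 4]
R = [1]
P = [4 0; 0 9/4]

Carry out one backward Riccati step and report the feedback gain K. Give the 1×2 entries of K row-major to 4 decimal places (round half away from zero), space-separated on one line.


BᵀP = [-6.0000 4.5000]
S = R + BᵀPB = [1] + [18.0000] = [19.0000]
BᵀPA = [37.5000 1.5000]
K = S⁻¹·BᵀPA = [1.9737 0.0789]
A−BK = [-1.0395 2.1184; -0.9474 2.8421]
AᵀP(A−BK) = [10.2368 -14.7105; -14.7105 36.1316]
P' = Q + AᵀP(A−BK) = [13.4868 -12.7105; -12.7105 40.1316]
tr(P') = 53.6184

1.9737 0.0789


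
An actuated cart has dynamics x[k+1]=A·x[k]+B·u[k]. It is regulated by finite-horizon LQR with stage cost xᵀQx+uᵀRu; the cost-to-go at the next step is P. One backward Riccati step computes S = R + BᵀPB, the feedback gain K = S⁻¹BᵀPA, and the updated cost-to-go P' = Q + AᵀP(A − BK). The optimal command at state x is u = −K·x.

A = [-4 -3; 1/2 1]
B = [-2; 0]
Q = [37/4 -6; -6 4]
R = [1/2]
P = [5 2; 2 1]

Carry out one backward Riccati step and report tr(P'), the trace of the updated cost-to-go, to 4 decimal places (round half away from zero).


BᵀP = [-10.0000 -4.0000]
S = R + BᵀPB = [1/2] + [20.0000] = [20.5000]
BᵀPA = [38.0000 26.0000]
K = S⁻¹·BᵀPA = [1.8537 1.2683]
A−BK = [-0.2927 -0.4634; 0.5000 1.0000]
AᵀP(A−BK) = [1.8110 1.3049; 1.3049 1.0244]
P' = Q + AᵀP(A−BK) = [11.0610 -4.6951; -4.6951 5.0244]
tr(P') = 16.0854

16.0854


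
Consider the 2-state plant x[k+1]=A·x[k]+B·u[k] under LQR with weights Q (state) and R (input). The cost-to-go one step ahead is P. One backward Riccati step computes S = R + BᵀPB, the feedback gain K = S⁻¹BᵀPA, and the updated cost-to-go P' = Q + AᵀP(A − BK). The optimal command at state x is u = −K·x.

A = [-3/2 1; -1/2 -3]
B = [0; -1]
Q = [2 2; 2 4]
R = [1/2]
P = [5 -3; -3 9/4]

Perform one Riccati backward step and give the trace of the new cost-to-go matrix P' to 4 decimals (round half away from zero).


17.8523

BᵀP = [3.0000 -2.2500]
S = R + BᵀPB = [1/2] + [2.2500] = [2.7500]
BᵀPA = [-3.3750 9.7500]
K = S⁻¹·BᵀPA = [-1.2273 3.5455]
A−BK = [-1.5000 1.0000; -1.7273 0.5455]
AᵀP(A−BK) = [3.1705 -4.1591; -4.1591 8.6818]
P' = Q + AᵀP(A−BK) = [5.1705 -2.1591; -2.1591 12.6818]
tr(P') = 17.8523


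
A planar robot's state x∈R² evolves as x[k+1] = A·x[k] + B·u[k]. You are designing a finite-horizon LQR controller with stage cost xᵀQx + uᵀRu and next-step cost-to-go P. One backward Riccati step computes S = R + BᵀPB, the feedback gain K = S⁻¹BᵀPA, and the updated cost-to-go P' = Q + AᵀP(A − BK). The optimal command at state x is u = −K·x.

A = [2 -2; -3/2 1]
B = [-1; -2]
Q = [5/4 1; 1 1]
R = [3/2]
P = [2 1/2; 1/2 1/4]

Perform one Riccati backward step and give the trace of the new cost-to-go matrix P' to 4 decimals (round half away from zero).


7.1010

BᵀP = [-3.0000 -1.0000]
S = R + BᵀPB = [3/2] + [5.0000] = [6.5000]
BᵀPA = [-4.5000 5.0000]
K = S⁻¹·BᵀPA = [-0.6923 0.7692]
A−BK = [1.3077 -1.2308; -2.8846 2.5385]
AᵀP(A−BK) = [2.4471 -2.4135; -2.4135 2.4038]
P' = Q + AᵀP(A−BK) = [3.6971 -1.4135; -1.4135 3.4038]
tr(P') = 7.1010


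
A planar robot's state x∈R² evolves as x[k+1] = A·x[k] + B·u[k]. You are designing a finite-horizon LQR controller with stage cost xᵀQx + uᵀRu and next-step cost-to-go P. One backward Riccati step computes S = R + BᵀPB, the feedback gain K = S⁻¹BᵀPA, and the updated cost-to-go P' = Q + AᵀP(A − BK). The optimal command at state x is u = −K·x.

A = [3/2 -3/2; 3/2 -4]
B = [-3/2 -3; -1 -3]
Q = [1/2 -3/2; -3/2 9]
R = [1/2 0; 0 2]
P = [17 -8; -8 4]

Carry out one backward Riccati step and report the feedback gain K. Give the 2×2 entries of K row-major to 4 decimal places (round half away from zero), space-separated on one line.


-0.4130 -0.8188 -0.2283 0.3370

BᵀP = [-17.5000 8.0000; -27.0000 12.0000]
S = R + BᵀPB = [1/2 0; 0 2] + [18.2500 28.5000; 28.5000 45.0000] = [18.7500 28.5000; 28.5000 47.0000]
BᵀPA = [-14.2500 -5.7500; -22.5000 -7.5000]
K = S⁻¹·BᵀPA = [-0.4130 -0.8188; -0.2283 0.3370]
A−BK = [0.1957 -1.7174; 0.4022 -3.8080]
AᵀP(A−BK) = [0.2283 -0.3370; -0.3370 4.0688]
P' = Q + AᵀP(A−BK) = [0.7283 -1.8370; -1.8370 13.0688]
tr(P') = 13.7971


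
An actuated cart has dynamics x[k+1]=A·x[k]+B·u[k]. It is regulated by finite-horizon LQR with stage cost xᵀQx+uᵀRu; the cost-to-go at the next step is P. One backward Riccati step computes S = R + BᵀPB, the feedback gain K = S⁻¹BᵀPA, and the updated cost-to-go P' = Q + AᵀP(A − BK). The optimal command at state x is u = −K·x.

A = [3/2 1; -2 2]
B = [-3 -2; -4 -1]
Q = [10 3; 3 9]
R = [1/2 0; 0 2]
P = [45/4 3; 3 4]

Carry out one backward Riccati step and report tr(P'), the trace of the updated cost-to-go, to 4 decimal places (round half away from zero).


27.1259

BᵀP = [-45.7500 -25.0000; -25.5000 -10.0000]
S = R + BᵀPB = [1/2 0; 0 2] + [237.2500 116.5000; 116.5000 61.0000] = [237.7500 116.5000; 116.5000 63.0000]
BᵀPA = [-18.6250 -95.7500; -18.2500 -45.5000]
K = S⁻¹·BᵀPA = [0.6776 -0.5203; -1.5428 0.2399]
A−BK = [0.4474 -0.0811; -0.8322 0.1588]
AᵀP(A−BK) = [7.7780 -1.4375; -1.4375 0.3480]
P' = Q + AᵀP(A−BK) = [17.7780 1.5625; 1.5625 9.3480]
tr(P') = 27.1259


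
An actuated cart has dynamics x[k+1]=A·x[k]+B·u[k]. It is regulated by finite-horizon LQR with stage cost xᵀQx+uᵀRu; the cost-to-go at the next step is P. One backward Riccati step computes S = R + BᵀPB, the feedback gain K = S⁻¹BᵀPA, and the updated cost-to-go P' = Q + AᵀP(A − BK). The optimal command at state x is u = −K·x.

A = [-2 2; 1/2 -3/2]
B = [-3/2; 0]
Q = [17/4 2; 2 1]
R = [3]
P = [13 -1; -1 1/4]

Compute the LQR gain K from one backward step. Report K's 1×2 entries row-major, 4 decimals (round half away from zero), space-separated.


1.2326 -1.2791

BᵀP = [-19.5000 1.5000]
S = R + BᵀPB = [3] + [29.2500] = [32.2500]
BᵀPA = [39.7500 -41.2500]
K = S⁻¹·BᵀPA = [1.2326 -1.2791]
A−BK = [-0.1512 0.0814; 0.5000 -1.5000]
AᵀP(A−BK) = [5.0683 -5.3445; -5.3445 5.8009]
P' = Q + AᵀP(A−BK) = [9.3183 -3.3445; -3.3445 6.8009]
tr(P') = 16.1192


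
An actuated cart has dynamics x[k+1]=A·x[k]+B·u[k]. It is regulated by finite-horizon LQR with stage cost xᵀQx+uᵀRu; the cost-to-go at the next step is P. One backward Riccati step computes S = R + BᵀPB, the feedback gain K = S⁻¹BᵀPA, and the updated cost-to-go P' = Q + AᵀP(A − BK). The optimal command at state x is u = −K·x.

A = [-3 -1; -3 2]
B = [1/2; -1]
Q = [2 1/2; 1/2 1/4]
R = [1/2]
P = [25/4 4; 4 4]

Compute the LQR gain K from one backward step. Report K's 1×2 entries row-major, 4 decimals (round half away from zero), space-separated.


4.1818 -1.5152

BᵀP = [-0.8750 -2.0000]
S = R + BᵀPB = [1/2] + [1.5625] = [2.0625]
BᵀPA = [8.6250 -3.1250]
K = S⁻¹·BᵀPA = [4.1818 -1.5152]
A−BK = [-5.0909 -0.2424; 1.1818 0.4848]
AᵀP(A−BK) = [128.1818 -4.1818; -4.1818 1.5152]
P' = Q + AᵀP(A−BK) = [130.1818 -3.6818; -3.6818 1.7652]
tr(P') = 131.9470


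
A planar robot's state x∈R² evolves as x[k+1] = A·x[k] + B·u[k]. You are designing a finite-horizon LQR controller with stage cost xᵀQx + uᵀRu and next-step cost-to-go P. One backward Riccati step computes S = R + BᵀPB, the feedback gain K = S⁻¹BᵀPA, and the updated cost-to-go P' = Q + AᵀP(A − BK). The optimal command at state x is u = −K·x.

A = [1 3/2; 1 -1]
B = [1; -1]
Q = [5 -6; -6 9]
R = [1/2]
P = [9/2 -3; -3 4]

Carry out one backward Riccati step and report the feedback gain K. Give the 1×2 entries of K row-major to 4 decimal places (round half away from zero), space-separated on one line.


BᵀP = [7.5000 -7.0000]
S = R + BᵀPB = [1/2] + [14.5000] = [15.0000]
BᵀPA = [0.5000 18.2500]
K = S⁻¹·BᵀPA = [0.0333 1.2167]
A−BK = [0.9667 0.2833; 1.0333 0.2167]
AᵀP(A−BK) = [2.4833 0.6417; 0.6417 0.9208]
P' = Q + AᵀP(A−BK) = [7.4833 -5.3583; -5.3583 9.9208]
tr(P') = 17.4042

0.0333 1.2167


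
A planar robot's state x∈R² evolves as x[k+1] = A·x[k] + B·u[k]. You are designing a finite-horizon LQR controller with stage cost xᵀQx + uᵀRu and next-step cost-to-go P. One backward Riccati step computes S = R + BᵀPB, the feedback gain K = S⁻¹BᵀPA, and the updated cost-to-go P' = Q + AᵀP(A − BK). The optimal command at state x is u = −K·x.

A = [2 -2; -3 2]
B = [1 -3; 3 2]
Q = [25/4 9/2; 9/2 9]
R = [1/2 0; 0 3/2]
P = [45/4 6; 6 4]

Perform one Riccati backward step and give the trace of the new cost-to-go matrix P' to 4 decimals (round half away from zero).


16.9509

BᵀP = [29.2500 18.0000; -21.7500 -10.0000]
S = R + BᵀPB = [1/2 0; 0 3/2] + [83.2500 -51.7500; -51.7500 45.2500] = [83.7500 -51.7500; -51.7500 46.7500]
BᵀPA = [4.5000 -22.5000; -13.5000 23.5000]
K = S⁻¹·BᵀPA = [-0.3946 0.1328; -0.7256 0.6496]
A−BK = [0.2178 -0.1839; -0.3649 0.3025]
AᵀP(A−BK) = [0.9802 -0.8274; -0.8274 0.7208]
P' = Q + AᵀP(A−BK) = [7.2302 3.6726; 3.6726 9.7208]
tr(P') = 16.9509


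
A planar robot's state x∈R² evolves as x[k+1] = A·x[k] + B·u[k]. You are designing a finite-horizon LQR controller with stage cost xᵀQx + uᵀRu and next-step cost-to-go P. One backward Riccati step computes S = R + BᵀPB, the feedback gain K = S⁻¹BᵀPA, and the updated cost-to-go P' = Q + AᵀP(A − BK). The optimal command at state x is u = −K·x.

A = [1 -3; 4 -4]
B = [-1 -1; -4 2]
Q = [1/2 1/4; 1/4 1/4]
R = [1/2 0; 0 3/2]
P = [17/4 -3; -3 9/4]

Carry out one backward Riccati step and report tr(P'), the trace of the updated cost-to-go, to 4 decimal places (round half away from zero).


2.5797

BᵀP = [7.7500 -6.0000; -10.2500 7.5000]
S = R + BᵀPB = [1/2 0; 0 3/2] + [16.2500 -19.7500; -19.7500 25.2500] = [16.7500 -19.7500; -19.7500 26.7500]
BᵀPA = [-16.2500 0.7500; 19.7500 0.7500]
K = S⁻¹·BᵀPA = [-0.7694 0.6013; 0.1703 0.4720]
A−BK = [0.4009 -1.9267; 0.5819 -2.5388]
AᵀP(A−BK) = [0.3847 -0.3006; -0.3006 1.4450]
P' = Q + AᵀP(A−BK) = [0.8847 -0.0506; -0.0506 1.6950]
tr(P') = 2.5797


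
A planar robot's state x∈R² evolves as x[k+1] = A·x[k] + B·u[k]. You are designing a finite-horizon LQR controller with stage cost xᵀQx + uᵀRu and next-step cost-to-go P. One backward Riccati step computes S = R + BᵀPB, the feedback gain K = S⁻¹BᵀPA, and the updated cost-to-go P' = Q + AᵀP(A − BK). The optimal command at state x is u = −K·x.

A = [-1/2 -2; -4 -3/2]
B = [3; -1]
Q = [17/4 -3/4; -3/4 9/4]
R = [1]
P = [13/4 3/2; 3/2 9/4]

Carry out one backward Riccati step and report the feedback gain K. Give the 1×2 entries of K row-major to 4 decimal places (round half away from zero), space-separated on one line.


BᵀP = [8.2500 2.2500]
S = R + BᵀPB = [1] + [22.5000] = [23.5000]
BᵀPA = [-13.1250 -19.8750]
K = S⁻¹·BᵀPA = [-0.5585 -0.8457]
A−BK = [1.1755 0.5372; -4.5585 -2.3457]
AᵀP(A−BK) = [35.4820 18.7746; 18.7746 10.2533]
P' = Q + AᵀP(A−BK) = [39.7320 18.0246; 18.0246 12.5033]
tr(P') = 52.2354

-0.5585 -0.8457


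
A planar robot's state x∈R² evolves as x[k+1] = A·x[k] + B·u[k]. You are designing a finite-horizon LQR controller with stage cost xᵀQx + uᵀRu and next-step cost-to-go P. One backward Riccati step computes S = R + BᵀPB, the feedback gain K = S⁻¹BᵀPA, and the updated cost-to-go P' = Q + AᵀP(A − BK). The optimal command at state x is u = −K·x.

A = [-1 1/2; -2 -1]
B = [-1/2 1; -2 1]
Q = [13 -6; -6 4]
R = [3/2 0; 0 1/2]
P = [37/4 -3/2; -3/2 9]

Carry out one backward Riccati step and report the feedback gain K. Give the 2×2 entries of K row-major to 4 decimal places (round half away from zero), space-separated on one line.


0.6244 0.8521 -0.6962 0.7910

BᵀP = [-1.6250 -17.2500; 7.7500 7.5000]
S = R + BᵀPB = [3/2 0; 0 1/2] + [35.3125 -18.8750; -18.8750 15.2500] = [36.8125 -18.8750; -18.8750 15.7500]
BᵀPA = [36.1250 16.4375; -22.7500 -3.6250]
K = S⁻¹·BᵀPA = [0.6244 0.8521; -0.6962 0.7910]
A−BK = [0.0084 0.1350; -0.0551 -0.0868]
AᵀP(A−BK) = [0.8564 0.5884; 0.5884 1.6736]
P' = Q + AᵀP(A−BK) = [13.8564 -5.4116; -5.4116 5.6736]
tr(P') = 19.5301


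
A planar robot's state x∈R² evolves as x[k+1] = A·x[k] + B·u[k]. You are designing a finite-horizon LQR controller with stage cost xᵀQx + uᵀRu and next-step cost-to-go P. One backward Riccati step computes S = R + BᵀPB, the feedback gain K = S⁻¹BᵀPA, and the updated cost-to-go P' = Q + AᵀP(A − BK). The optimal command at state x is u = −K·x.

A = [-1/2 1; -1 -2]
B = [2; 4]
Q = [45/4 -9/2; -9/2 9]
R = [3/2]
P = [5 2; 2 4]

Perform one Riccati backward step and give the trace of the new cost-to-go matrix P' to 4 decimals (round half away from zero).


29.2234

BᵀP = [18.0000 20.0000]
S = R + BᵀPB = [3/2] + [116.0000] = [117.5000]
BᵀPA = [-29.0000 -22.0000]
K = S⁻¹·BᵀPA = [-0.2468 -0.1872]
A−BK = [-0.0064 1.3745; -0.0128 -1.2511]
AᵀP(A−BK) = [0.0926 0.0702; 0.0702 8.8809]
P' = Q + AᵀP(A−BK) = [11.3426 -4.4298; -4.4298 17.8809]
tr(P') = 29.2234


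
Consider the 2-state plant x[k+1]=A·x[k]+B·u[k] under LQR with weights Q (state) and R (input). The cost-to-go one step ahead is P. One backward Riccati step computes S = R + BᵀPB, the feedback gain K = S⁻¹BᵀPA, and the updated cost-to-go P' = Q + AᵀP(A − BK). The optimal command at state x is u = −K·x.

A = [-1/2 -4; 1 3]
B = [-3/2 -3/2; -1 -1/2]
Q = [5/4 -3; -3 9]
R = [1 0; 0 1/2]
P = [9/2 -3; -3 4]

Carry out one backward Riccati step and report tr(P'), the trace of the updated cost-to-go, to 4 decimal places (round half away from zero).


BᵀP = [-3.7500 0.5000; -5.2500 2.5000]
S = R + BᵀPB = [1 0; 0 1/2] + [5.1250 5.3750; 5.3750 6.6250] = [6.1250 5.3750; 5.3750 7.1250]
BᵀPA = [2.3750 16.5000; 5.1250 28.5000]
K = S⁻¹·BᵀPA = [-0.7203 -2.4153; 1.2627 5.8220]
A−BK = [0.3136 1.1102; 0.9110 3.4958]
AᵀP(A−BK) = [3.3644 13.3983; 13.3983 53.9237]
P' = Q + AᵀP(A−BK) = [4.6144 10.3983; 10.3983 62.9237]
tr(P') = 67.5381

67.5381


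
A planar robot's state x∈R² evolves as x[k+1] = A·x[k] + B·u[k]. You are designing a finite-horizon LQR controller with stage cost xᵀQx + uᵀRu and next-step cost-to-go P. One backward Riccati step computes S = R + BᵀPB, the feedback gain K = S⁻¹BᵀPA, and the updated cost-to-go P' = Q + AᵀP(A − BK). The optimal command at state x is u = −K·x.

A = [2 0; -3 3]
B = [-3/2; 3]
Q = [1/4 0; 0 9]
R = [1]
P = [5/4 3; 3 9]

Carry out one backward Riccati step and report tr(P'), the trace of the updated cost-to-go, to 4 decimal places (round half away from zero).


12.3916

BᵀP = [7.1250 22.5000]
S = R + BᵀPB = [1] + [56.8125] = [57.8125]
BᵀPA = [-53.2500 67.5000]
K = S⁻¹·BᵀPA = [-0.9211 1.1676]
A−BK = [0.6184 1.7514; -0.2368 -0.5027]
AᵀP(A−BK) = [0.9524 -0.8270; -0.8270 2.1892]
P' = Q + AᵀP(A−BK) = [1.2024 -0.8270; -0.8270 11.1892]
tr(P') = 12.3916


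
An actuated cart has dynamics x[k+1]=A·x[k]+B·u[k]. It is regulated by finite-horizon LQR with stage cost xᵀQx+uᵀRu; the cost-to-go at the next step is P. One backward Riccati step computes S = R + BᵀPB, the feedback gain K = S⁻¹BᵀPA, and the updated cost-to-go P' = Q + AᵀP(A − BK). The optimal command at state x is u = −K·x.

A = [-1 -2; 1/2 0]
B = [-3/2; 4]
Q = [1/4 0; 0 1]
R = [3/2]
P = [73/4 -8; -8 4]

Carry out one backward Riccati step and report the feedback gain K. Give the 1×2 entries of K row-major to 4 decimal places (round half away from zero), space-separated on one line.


BᵀP = [-59.3750 28.0000]
S = R + BᵀPB = [3/2] + [201.0625] = [202.5625]
BᵀPA = [73.3750 118.7500]
K = S⁻¹·BᵀPA = [0.3622 0.5862]
A−BK = [-0.4566 -1.1206; -0.9489 -2.3450]
AᵀP(A−BK) = [0.6711 1.4847; 1.4847 3.3841]
P' = Q + AᵀP(A−BK) = [0.9211 1.4847; 1.4847 4.3841]
tr(P') = 5.3052

0.3622 0.5862


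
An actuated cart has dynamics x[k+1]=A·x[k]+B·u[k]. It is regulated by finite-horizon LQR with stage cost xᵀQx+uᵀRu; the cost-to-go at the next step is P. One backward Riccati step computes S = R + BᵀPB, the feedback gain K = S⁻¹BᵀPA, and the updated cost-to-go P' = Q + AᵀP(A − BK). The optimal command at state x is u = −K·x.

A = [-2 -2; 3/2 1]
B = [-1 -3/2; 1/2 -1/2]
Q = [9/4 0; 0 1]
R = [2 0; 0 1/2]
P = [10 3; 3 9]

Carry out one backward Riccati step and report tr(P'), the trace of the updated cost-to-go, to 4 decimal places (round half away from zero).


18.0019

BᵀP = [-8.5000 1.5000; -16.5000 -9.0000]
S = R + BᵀPB = [2 0; 0 1/2] + [9.2500 12.0000; 12.0000 29.2500] = [11.2500 12.0000; 12.0000 29.7500]
BᵀPA = [19.2500 18.5000; 19.5000 24.0000]
K = S⁻¹·BᵀPA = [1.7761 1.3759; -0.0610 0.2517]
A−BK = [-0.3153 -0.2465; 0.5814 0.4379]
AᵀP(A−BK) = [9.2481 7.1046; 7.1046 5.5038]
P' = Q + AᵀP(A−BK) = [11.4981 7.1046; 7.1046 6.5038]
tr(P') = 18.0019


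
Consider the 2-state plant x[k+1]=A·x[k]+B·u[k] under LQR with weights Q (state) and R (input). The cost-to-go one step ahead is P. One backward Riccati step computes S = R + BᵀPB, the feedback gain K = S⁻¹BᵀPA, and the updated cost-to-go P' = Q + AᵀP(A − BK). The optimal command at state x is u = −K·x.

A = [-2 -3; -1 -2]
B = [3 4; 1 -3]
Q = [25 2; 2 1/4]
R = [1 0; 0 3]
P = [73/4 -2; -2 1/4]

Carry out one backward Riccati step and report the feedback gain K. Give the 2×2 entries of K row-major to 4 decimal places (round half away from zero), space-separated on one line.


-0.4148 -0.6288 -0.1581 -0.2200

BᵀP = [52.7500 -5.7500; 79.0000 -8.7500]
S = R + BᵀPB = [1 0; 0 3] + [152.5000 228.2500; 228.2500 342.2500] = [153.5000 228.2500; 228.2500 345.2500]
BᵀPA = [-99.7500 -146.7500; -149.2500 -219.5000]
K = S⁻¹·BᵀPA = [-0.4148 -0.6288; -0.1581 -0.2200]
A−BK = [-0.1234 -0.2333; -1.0595 -2.0313]
AᵀP(A−BK) = [0.2826 0.4329; 0.4329 0.6700]
P' = Q + AᵀP(A−BK) = [25.2826 2.4329; 2.4329 0.9200]
tr(P') = 26.2025


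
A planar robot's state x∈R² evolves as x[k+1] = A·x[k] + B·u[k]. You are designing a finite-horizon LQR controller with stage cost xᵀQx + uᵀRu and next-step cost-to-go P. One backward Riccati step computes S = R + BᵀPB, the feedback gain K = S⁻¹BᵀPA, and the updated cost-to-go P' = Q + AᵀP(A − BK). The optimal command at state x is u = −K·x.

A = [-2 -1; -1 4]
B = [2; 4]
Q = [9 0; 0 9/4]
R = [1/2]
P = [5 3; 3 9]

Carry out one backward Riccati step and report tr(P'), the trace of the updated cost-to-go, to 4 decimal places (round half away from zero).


42.1347

BᵀP = [22.0000 42.0000]
S = R + BᵀPB = [1/2] + [212.0000] = [212.5000]
BᵀPA = [-86.0000 146.0000]
K = S⁻¹·BᵀPA = [-0.4047 0.6871]
A−BK = [-1.1906 -2.3741; 0.6188 1.2518]
AᵀP(A−BK) = [6.1953 12.0871; 12.0871 24.6894]
P' = Q + AᵀP(A−BK) = [15.1953 12.0871; 12.0871 26.9394]
tr(P') = 42.1347


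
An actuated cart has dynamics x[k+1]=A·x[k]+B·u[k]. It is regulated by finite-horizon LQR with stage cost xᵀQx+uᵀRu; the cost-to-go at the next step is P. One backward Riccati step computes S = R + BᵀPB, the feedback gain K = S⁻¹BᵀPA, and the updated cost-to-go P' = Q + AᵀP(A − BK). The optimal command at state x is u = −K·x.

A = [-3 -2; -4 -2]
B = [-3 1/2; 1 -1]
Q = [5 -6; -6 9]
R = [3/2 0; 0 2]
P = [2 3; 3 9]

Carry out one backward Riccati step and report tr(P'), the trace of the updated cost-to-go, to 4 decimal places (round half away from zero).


89.4828

BᵀP = [-3.0000 0.0000; -2.0000 -7.5000]
S = R + BᵀPB = [3/2 0; 0 2] + [9.0000 -1.5000; -1.5000 6.5000] = [10.5000 -1.5000; -1.5000 8.5000]
BᵀPA = [9.0000 6.0000; 36.0000 19.0000]
K = S⁻¹·BᵀPA = [1.5000 0.9138; 4.5000 2.3966]
A−BK = [-0.7500 -0.4569; -1.0000 -0.5172]
AᵀP(A−BK) = [58.5000 31.5000; 31.5000 16.9828]
P' = Q + AᵀP(A−BK) = [63.5000 25.5000; 25.5000 25.9828]
tr(P') = 89.4828


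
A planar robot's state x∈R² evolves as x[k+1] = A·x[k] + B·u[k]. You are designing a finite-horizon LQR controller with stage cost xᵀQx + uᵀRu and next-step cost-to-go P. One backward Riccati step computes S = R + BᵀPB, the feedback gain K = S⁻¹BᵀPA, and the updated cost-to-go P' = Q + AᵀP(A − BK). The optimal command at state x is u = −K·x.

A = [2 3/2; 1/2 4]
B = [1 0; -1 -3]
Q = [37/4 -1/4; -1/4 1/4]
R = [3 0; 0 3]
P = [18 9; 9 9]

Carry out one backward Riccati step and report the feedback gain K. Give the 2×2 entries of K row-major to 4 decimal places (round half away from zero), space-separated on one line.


1.5000 1.1250 -0.8036 -1.7679

BᵀP = [9.0000 0.0000; -27.0000 -27.0000]
S = R + BᵀPB = [3 0; 0 3] + [9.0000 0.0000; 0.0000 81.0000] = [12.0000 0.0000; 0.0000 84.0000]
BᵀPA = [18.0000 13.5000; -67.5000 -148.5000]
K = S⁻¹·BᵀPA = [1.5000 1.1250; -0.8036 -1.7679]
A−BK = [0.5000 0.3750; -0.4107 -0.1786]
AᵀP(A−BK) = [11.0089 11.1696; 11.1696 14.7857]
P' = Q + AᵀP(A−BK) = [20.2589 10.9196; 10.9196 15.0357]
tr(P') = 35.2946


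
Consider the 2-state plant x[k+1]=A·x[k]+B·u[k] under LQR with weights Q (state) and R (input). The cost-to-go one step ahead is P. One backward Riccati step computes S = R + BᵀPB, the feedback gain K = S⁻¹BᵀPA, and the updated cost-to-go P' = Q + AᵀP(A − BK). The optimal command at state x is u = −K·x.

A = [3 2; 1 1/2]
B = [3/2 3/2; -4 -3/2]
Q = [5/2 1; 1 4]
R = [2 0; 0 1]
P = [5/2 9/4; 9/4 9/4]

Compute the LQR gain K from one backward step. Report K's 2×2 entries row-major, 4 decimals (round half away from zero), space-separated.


-1.3262 -0.8271 1.1974 0.7777

BᵀP = [-5.2500 -5.6250; 0.3750 0.0000]
S = R + BᵀPB = [2 0; 0 1] + [14.6250 0.5625; 0.5625 0.5625] = [16.6250 0.5625; 0.5625 1.5625]
BᵀPA = [-21.3750 -13.3125; 1.1250 0.7500]
K = S⁻¹·BᵀPA = [-1.3262 -0.8271; 1.1974 0.7777]
A−BK = [3.1932 2.0740; -2.5088 -1.6417]
AᵀP(A−BK) = [8.5547 5.4465; 5.4465 3.4689]
P' = Q + AᵀP(A−BK) = [11.0547 6.4465; 6.4465 7.4689]
tr(P') = 18.5236


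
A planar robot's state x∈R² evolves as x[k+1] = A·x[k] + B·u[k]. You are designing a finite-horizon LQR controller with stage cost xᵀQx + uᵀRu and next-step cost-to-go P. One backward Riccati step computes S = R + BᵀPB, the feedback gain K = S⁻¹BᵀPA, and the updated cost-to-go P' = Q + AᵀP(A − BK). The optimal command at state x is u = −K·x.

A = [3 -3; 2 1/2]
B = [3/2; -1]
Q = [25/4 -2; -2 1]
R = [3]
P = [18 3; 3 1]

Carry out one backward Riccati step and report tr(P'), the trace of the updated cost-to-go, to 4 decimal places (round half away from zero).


47.6813

BᵀP = [24.0000 3.5000]
S = R + BᵀPB = [3] + [32.5000] = [35.5000]
BᵀPA = [79.0000 -70.2500]
K = S⁻¹·BᵀPA = [2.2254 -1.9789]
A−BK = [-0.3380 -0.0317; 4.2254 -1.4789]
AᵀP(A−BK) = [26.1972 -18.1690; -18.1690 14.2342]
P' = Q + AᵀP(A−BK) = [32.4472 -20.1690; -20.1690 15.2342]
tr(P') = 47.6813


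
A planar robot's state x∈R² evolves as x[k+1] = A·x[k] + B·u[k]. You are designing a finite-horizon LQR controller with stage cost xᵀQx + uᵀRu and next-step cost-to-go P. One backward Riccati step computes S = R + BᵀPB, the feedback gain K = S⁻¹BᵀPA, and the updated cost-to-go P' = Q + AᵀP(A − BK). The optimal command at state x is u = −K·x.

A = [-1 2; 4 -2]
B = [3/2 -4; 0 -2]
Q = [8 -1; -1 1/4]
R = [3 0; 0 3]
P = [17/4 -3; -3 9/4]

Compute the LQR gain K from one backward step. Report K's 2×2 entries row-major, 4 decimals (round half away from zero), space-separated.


BᵀP = [6.3750 -4.5000; -11.0000 7.5000]
S = R + BᵀPB = [3 0; 0 3] + [9.5625 -16.5000; -16.5000 29.0000] = [12.5625 -16.5000; -16.5000 32.0000]
BᵀPA = [-24.3750 21.7500; 41.0000 -37.0000]
K = S⁻¹·BᵀPA = [-0.7977 0.6590; 0.8699 -0.8165]
A−BK = [3.6763 -2.2543; 5.7399 -3.6329]
AᵀP(A−BK) = [9.1387 -6.9624; -6.9624 5.4581]
P' = Q + AᵀP(A−BK) = [17.1387 -7.9624; -7.9624 5.7081]
tr(P') = 22.8468

-0.7977 0.6590 0.8699 -0.8165


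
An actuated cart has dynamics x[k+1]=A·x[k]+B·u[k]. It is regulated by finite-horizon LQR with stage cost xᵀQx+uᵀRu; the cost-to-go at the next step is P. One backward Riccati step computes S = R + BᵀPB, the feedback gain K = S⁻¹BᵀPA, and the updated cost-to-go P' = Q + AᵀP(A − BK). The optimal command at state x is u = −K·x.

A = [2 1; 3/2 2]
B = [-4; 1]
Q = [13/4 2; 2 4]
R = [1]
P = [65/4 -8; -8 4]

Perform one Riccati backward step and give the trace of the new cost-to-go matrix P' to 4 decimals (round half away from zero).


7.7705

BᵀP = [-73.0000 36.0000]
S = R + BᵀPB = [1] + [328.0000] = [329.0000]
BᵀPA = [-92.0000 -1.0000]
K = S⁻¹·BᵀPA = [-0.2796 -0.0030]
A−BK = [0.8815 0.9878; 1.7796 2.0030]
AᵀP(A−BK) = [0.2736 0.2204; 0.2204 0.2470]
P' = Q + AᵀP(A−BK) = [3.5236 2.2204; 2.2204 4.2470]
tr(P') = 7.7705


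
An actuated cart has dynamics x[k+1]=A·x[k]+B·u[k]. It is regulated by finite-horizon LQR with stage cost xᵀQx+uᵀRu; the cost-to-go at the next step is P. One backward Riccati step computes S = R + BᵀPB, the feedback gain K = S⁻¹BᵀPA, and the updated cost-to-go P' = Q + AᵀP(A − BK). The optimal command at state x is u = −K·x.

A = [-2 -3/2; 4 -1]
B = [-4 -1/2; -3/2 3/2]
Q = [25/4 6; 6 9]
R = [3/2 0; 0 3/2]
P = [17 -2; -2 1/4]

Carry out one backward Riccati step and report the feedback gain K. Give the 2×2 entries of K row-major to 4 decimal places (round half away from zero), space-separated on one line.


BᵀP = [-65.0000 7.6250; -11.5000 1.3750]
S = R + BᵀPB = [3/2 0; 0 3/2] + [248.5625 43.9375; 43.9375 7.8125] = [250.0625 43.9375; 43.9375 9.3125]
BᵀPA = [160.5000 89.8750; 28.5000 15.8750]
K = S⁻¹·BᵀPA = [0.6088 0.3502; 0.1879 0.0524]
A−BK = [0.5293 -0.0730; 4.6314 -0.5533]
AᵀP(A−BK) = [0.9285 0.2990; 0.2990 0.1936]
P' = Q + AᵀP(A−BK) = [7.1785 6.2990; 6.2990 9.1936]
tr(P') = 16.3722

0.6088 0.3502 0.1879 0.0524
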